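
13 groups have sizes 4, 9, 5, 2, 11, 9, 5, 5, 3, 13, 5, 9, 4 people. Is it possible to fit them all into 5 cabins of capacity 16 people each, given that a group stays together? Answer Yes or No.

No

Total = 84 people; ⌈84/16⌉ = 6.
At least 6 cabins are required, but only 5 are allowed.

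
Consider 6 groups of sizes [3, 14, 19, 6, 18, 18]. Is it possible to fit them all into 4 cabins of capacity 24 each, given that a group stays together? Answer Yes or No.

A valid assignment using 4 cabins:
  cabin 1: 19 + 3 = 22
  cabin 2: 18 + 6 = 24
  cabin 3: 18 = 18
  cabin 4: 14 = 14
Every load is within 24, so 4 cabins suffice.

Yes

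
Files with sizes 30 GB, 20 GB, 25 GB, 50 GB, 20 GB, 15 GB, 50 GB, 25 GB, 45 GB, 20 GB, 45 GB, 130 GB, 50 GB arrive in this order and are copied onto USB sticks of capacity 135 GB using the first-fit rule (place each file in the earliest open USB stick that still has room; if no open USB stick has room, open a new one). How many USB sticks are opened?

  30 → USB stick 1 (new)  [load 30/135]
  20 → USB stick 1  [load 50/135]
  25 → USB stick 1  [load 75/135]
  50 → USB stick 1  [load 125/135]
  20 → USB stick 2 (new)  [load 20/135]
  15 → USB stick 2  [load 35/135]
  50 → USB stick 2  [load 85/135]
  25 → USB stick 2  [load 110/135]
  45 → USB stick 3 (new)  [load 45/135]
  20 → USB stick 2  [load 130/135]
  45 → USB stick 3  [load 90/135]
  130 → USB stick 4 (new)  [load 130/135]
  50 → USB stick 5 (new)  [load 50/135]
5 USB sticks opened.

5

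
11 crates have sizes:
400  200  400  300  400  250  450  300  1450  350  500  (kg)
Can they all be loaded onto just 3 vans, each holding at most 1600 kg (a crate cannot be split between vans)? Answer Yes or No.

Total = 5000 kg; ⌈5000/1600⌉ = 4.
At least 4 vans are required, but only 3 are allowed.

No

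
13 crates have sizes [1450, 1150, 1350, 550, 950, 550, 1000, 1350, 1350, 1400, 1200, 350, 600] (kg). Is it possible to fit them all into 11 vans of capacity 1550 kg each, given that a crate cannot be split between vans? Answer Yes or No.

Yes

A valid assignment using 10 vans:
  van 1: 1450 = 1450
  van 2: 1400 = 1400
  van 3: 1350 = 1350
  van 4: 1350 = 1350
  van 5: 1350 = 1350
  van 6: 1200 + 350 = 1550
  van 7: 1150 = 1150
  van 8: 1000 + 550 = 1550
  van 9: 950 + 600 = 1550
  van 10: 550 = 550
That uses only 10 ≤ 11, so 11 vans are enough.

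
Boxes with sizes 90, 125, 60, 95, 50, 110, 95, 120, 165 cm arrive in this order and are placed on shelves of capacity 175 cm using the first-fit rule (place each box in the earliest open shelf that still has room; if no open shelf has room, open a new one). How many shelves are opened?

  90 → shelf 1 (new)  [load 90/175]
  125 → shelf 2 (new)  [load 125/175]
  60 → shelf 1  [load 150/175]
  95 → shelf 3 (new)  [load 95/175]
  50 → shelf 2  [load 175/175]
  110 → shelf 4 (new)  [load 110/175]
  95 → shelf 5 (new)  [load 95/175]
  120 → shelf 6 (new)  [load 120/175]
  165 → shelf 7 (new)  [load 165/175]
7 shelves opened.

7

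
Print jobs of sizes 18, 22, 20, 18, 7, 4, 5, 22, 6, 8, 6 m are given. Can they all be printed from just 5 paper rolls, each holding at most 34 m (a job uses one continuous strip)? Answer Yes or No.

Yes

A valid assignment using 5 paper rolls:
  roll 1: 22 + 8 + 4 = 34
  roll 2: 22 + 7 + 5 = 34
  roll 3: 20 + 6 + 6 = 32
  roll 4: 18 = 18
  roll 5: 18 = 18
Every load is within 34 m, so 5 paper rolls suffice.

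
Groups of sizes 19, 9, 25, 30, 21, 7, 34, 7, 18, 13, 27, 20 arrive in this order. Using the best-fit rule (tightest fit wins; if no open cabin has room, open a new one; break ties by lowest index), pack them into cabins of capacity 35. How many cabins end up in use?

8

  19 → cabin 1 (new)  [load 19/35]
  9 → cabin 1  [load 28/35]
  25 → cabin 2 (new)  [load 25/35]
  30 → cabin 3 (new)  [load 30/35]
  21 → cabin 4 (new)  [load 21/35]
  7 → cabin 1  [load 35/35]
  34 → cabin 5 (new)  [load 34/35]
  7 → cabin 2  [load 32/35]
  18 → cabin 6 (new)  [load 18/35]
  13 → cabin 4  [load 34/35]
  27 → cabin 7 (new)  [load 27/35]
  20 → cabin 8 (new)  [load 20/35]
8 cabins opened.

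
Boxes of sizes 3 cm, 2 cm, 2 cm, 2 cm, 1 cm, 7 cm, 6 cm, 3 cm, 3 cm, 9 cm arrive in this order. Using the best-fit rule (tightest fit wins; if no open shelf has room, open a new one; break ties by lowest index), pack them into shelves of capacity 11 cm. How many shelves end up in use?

  3 → shelf 1 (new)  [load 3/11]
  2 → shelf 1  [load 5/11]
  2 → shelf 1  [load 7/11]
  2 → shelf 1  [load 9/11]
  1 → shelf 1  [load 10/11]
  7 → shelf 2 (new)  [load 7/11]
  6 → shelf 3 (new)  [load 6/11]
  3 → shelf 2  [load 10/11]
  3 → shelf 3  [load 9/11]
  9 → shelf 4 (new)  [load 9/11]
4 shelves opened.

4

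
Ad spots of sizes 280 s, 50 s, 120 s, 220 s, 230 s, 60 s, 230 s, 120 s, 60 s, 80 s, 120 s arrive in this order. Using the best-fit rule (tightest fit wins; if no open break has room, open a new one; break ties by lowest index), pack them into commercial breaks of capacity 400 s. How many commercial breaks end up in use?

5

  280 → break 1 (new)  [load 280/400]
  50 → break 1  [load 330/400]
  120 → break 2 (new)  [load 120/400]
  220 → break 2  [load 340/400]
  230 → break 3 (new)  [load 230/400]
  60 → break 2  [load 400/400]
  230 → break 4 (new)  [load 230/400]
  120 → break 3  [load 350/400]
  60 → break 1  [load 390/400]
  80 → break 4  [load 310/400]
  120 → break 5 (new)  [load 120/400]
5 commercial breaks opened.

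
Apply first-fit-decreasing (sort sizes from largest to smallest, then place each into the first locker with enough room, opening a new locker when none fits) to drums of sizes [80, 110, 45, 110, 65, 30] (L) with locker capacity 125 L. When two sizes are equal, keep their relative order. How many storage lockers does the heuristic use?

4

Sorted descending: 110, 110, 80, 65, 45, 30.
  110 → locker 1 (new)  [load 110/125]
  110 → locker 2 (new)  [load 110/125]
  80 → locker 3 (new)  [load 80/125]
  65 → locker 4 (new)  [load 65/125]
  45 → locker 3  [load 125/125]
  30 → locker 4  [load 95/125]
4 storage lockers opened.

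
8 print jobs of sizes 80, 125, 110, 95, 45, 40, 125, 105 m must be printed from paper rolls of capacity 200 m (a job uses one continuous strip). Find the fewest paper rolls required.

Total = 125 + 125 + 110 + 105 + 95 + 80 + 45 + 40 = 725 m.
Lower bound: ⌈725/200⌉ = 4 paper rolls.
A packing using 4 paper rolls:
  roll 1: 125 + 45 = 170
  roll 2: 125 + 40 = 165
  roll 3: 110 + 80 = 190
  roll 4: 105 + 95 = 200
This matches the lower bound, so 4 is optimal.

4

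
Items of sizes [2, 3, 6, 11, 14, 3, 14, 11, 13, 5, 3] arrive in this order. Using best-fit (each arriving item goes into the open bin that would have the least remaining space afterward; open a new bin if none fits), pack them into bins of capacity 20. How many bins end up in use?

  2 → bin 1 (new)  [load 2/20]
  3 → bin 1  [load 5/20]
  6 → bin 1  [load 11/20]
  11 → bin 2 (new)  [load 11/20]
  14 → bin 3 (new)  [load 14/20]
  3 → bin 3  [load 17/20]
  14 → bin 4 (new)  [load 14/20]
  11 → bin 5 (new)  [load 11/20]
  13 → bin 6 (new)  [load 13/20]
  5 → bin 4  [load 19/20]
  3 → bin 3  [load 20/20]
6 bins opened.

6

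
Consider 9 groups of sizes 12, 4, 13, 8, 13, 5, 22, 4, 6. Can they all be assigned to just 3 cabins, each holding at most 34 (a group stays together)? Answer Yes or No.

Yes

A valid assignment using 3 cabins:
  cabin 1: 22 + 12 = 34
  cabin 2: 13 + 13 + 8 = 34
  cabin 3: 6 + 5 + 4 + 4 = 19
Every load is within 34, so 3 cabins suffice.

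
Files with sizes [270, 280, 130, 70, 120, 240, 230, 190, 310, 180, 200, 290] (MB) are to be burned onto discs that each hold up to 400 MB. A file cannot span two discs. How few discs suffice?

8

Total = 310 + 290 + 280 + 270 + 240 + 230 + 200 + 190 + 180 + 130 + 120 + 70 = 2510 MB.
Lower bound: ⌈2510/400⌉ = 7 discs.
A packing using 8 discs:
  disc 1: 310 + 70 = 380
  disc 2: 290 = 290
  disc 3: 280 + 120 = 400
  disc 4: 270 + 130 = 400
  disc 5: 240 = 240
  disc 6: 230 = 230
  disc 7: 200 + 190 = 390
  disc 8: 180 = 180
No arrangement into 7 discs stays within capacity, so 8 is optimal.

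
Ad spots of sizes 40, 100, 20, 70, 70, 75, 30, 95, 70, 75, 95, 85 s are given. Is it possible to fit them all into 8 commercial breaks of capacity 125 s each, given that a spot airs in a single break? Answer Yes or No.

No

Total = 825 s; ⌈825/125⌉ = 7.
9 ad spots each exceed half the capacity and cannot share a break, forcing at least 9 commercial breaks.
At least 9 commercial breaks are required, but only 8 are allowed.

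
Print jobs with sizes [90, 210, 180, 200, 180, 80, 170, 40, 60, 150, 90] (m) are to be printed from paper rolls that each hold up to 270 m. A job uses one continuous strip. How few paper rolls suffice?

Total = 210 + 200 + 180 + 180 + 170 + 150 + 90 + 90 + 80 + 60 + 40 = 1450 m.
Lower bound: ⌈1450/270⌉ = 6 paper rolls.
A packing using 6 paper rolls:
  roll 1: 210 + 60 = 270
  roll 2: 200 + 40 = 240
  roll 3: 180 + 90 = 270
  roll 4: 180 + 90 = 270
  roll 5: 170 + 80 = 250
  roll 6: 150 = 150
This matches the lower bound, so 6 is optimal.

6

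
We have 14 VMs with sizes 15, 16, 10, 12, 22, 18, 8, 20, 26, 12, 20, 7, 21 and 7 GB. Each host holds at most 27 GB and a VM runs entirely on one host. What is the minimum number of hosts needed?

Total = 26 + 22 + 21 + 20 + 20 + 18 + 16 + 15 + 12 + 12 + 10 + 8 + 7 + 7 = 214 GB.
Lower bound: ⌈214/27⌉ = 8 hosts.
A packing using 9 hosts:
  host 1: 26 = 26
  host 2: 22 = 22
  host 3: 21 = 21
  host 4: 20 + 7 = 27
  host 5: 20 + 7 = 27
  host 6: 18 + 8 = 26
  host 7: 16 + 10 = 26
  host 8: 15 + 12 = 27
  host 9: 12 = 12
No arrangement into 8 hosts stays within capacity, so 9 is optimal.

9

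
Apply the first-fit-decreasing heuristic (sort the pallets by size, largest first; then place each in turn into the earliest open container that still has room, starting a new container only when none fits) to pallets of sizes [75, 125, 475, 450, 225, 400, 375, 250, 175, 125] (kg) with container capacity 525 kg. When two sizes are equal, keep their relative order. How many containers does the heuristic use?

6

Sorted descending: 475, 450, 400, 375, 250, 225, 175, 125, 125, 75.
  475 → container 1 (new)  [load 475/525]
  450 → container 2 (new)  [load 450/525]
  400 → container 3 (new)  [load 400/525]
  375 → container 4 (new)  [load 375/525]
  250 → container 5 (new)  [load 250/525]
  225 → container 5  [load 475/525]
  175 → container 6 (new)  [load 175/525]
  125 → container 3  [load 525/525]
  125 → container 4  [load 500/525]
  75 → container 2  [load 525/525]
6 containers opened.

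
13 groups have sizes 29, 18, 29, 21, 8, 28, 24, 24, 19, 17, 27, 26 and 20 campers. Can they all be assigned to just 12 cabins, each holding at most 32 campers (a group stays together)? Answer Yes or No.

Yes

A valid assignment using 12 cabins:
  cabin 1: 29 = 29
  cabin 2: 29 = 29
  cabin 3: 28 = 28
  cabin 4: 27 = 27
  cabin 5: 26 = 26
  cabin 6: 24 + 8 = 32
  cabin 7: 24 = 24
  cabin 8: 21 = 21
  cabin 9: 20 = 20
  cabin 10: 19 = 19
  cabin 11: 18 = 18
  cabin 12: 17 = 17
Every load is within 32 campers, so 12 cabins suffice.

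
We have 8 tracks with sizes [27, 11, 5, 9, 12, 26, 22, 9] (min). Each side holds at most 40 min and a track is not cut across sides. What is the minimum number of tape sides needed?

4

Total = 27 + 26 + 22 + 12 + 11 + 9 + 9 + 5 = 121 min.
Lower bound: ⌈121/40⌉ = 4 tape sides.
A packing using 4 tape sides:
  side 1: 27 + 12 = 39
  side 2: 26 + 11 = 37
  side 3: 22 + 9 + 9 = 40
  side 4: 5 = 5
This matches the lower bound, so 4 is optimal.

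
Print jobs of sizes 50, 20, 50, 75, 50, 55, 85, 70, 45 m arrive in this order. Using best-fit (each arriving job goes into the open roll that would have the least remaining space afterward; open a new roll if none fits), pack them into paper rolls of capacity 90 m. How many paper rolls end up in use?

8

  50 → roll 1 (new)  [load 50/90]
  20 → roll 1  [load 70/90]
  50 → roll 2 (new)  [load 50/90]
  75 → roll 3 (new)  [load 75/90]
  50 → roll 4 (new)  [load 50/90]
  55 → roll 5 (new)  [load 55/90]
  85 → roll 6 (new)  [load 85/90]
  70 → roll 7 (new)  [load 70/90]
  45 → roll 8 (new)  [load 45/90]
8 paper rolls opened.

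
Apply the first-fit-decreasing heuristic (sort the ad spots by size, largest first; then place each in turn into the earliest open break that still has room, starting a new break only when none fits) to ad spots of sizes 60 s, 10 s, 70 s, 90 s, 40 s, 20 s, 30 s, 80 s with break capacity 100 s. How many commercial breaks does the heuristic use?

4

Sorted descending: 90, 80, 70, 60, 40, 30, 20, 10.
  90 → break 1 (new)  [load 90/100]
  80 → break 2 (new)  [load 80/100]
  70 → break 3 (new)  [load 70/100]
  60 → break 4 (new)  [load 60/100]
  40 → break 4  [load 100/100]
  30 → break 3  [load 100/100]
  20 → break 2  [load 100/100]
  10 → break 1  [load 100/100]
4 commercial breaks opened.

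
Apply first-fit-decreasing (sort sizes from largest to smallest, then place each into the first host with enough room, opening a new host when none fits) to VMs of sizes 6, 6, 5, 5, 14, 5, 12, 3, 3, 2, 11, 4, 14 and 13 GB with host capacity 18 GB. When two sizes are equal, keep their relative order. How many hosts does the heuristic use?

6

Sorted descending: 14, 14, 13, 12, 11, 6, 6, 5, 5, 5, 4, 3, 3, 2.
  14 → host 1 (new)  [load 14/18]
  14 → host 2 (new)  [load 14/18]
  13 → host 3 (new)  [load 13/18]
  12 → host 4 (new)  [load 12/18]
  11 → host 5 (new)  [load 11/18]
  6 → host 4  [load 18/18]
  6 → host 5  [load 17/18]
  5 → host 3  [load 18/18]
  5 → host 6 (new)  [load 5/18]
  5 → host 6  [load 10/18]
  4 → host 1  [load 18/18]
  3 → host 2  [load 17/18]
  3 → host 6  [load 13/18]
  2 → host 6  [load 15/18]
6 hosts opened.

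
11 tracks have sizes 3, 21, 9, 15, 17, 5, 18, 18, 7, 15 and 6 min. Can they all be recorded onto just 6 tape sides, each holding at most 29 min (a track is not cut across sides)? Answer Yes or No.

Yes

A valid assignment using 6 tape sides:
  side 1: 21 + 7 = 28
  side 2: 18 + 9 = 27
  side 3: 18 + 6 + 5 = 29
  side 4: 17 + 3 = 20
  side 5: 15 = 15
  side 6: 15 = 15
Every load is within 29 min, so 6 tape sides suffice.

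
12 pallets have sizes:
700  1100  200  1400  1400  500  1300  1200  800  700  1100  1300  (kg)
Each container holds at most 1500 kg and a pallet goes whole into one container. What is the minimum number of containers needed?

Total = 1400 + 1400 + 1300 + 1300 + 1200 + 1100 + 1100 + 800 + 700 + 700 + 500 + 200 = 11700 kg.
Lower bound: ⌈11700/1500⌉ = 8 containers.
A packing using 9 containers:
  container 1: 1400 = 1400
  container 2: 1400 = 1400
  container 3: 1300 + 200 = 1500
  container 4: 1300 = 1300
  container 5: 1200 = 1200
  container 6: 1100 = 1100
  container 7: 1100 = 1100
  container 8: 800 + 700 = 1500
  container 9: 700 + 500 = 1200
No arrangement into 8 containers stays within capacity, so 9 is optimal.

9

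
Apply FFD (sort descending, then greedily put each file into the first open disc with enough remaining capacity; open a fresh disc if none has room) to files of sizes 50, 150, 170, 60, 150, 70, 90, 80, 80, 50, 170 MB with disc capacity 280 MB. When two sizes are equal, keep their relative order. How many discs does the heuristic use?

5

Sorted descending: 170, 170, 150, 150, 90, 80, 80, 70, 60, 50, 50.
  170 → disc 1 (new)  [load 170/280]
  170 → disc 2 (new)  [load 170/280]
  150 → disc 3 (new)  [load 150/280]
  150 → disc 4 (new)  [load 150/280]
  90 → disc 1  [load 260/280]
  80 → disc 2  [load 250/280]
  80 → disc 3  [load 230/280]
  70 → disc 4  [load 220/280]
  60 → disc 4  [load 280/280]
  50 → disc 3  [load 280/280]
  50 → disc 5 (new)  [load 50/280]
5 discs opened.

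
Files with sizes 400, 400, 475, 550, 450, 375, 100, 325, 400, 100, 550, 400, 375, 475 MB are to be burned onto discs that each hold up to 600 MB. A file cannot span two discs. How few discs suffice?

Total = 550 + 550 + 475 + 475 + 450 + 400 + 400 + 400 + 400 + 375 + 375 + 325 + 100 + 100 = 5375 MB.
Lower bound: ⌈5375/600⌉ = 9 discs.
Also, 12 files each exceed 300 MB, and no two of those can share a disc, so at least 12 discs are needed.
A packing using 12 discs:
  disc 1: 550 = 550
  disc 2: 550 = 550
  disc 3: 475 + 100 = 575
  disc 4: 475 + 100 = 575
  disc 5: 450 = 450
  disc 6: 400 = 400
  disc 7: 400 = 400
  disc 8: 400 = 400
  disc 9: 400 = 400
  disc 10: 375 = 375
  disc 11: 375 = 375
  disc 12: 325 = 325
This matches the lower bound, so 12 is optimal.

12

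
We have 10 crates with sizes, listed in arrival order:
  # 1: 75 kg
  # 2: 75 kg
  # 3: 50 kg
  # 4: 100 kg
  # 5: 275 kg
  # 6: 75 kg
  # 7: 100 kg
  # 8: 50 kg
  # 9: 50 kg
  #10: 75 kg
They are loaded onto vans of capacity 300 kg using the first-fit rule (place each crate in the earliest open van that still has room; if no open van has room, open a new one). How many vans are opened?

4

  75 → van 1 (new)  [load 75/300]
  75 → van 1  [load 150/300]
  50 → van 1  [load 200/300]
  100 → van 1  [load 300/300]
  275 → van 2 (new)  [load 275/300]
  75 → van 3 (new)  [load 75/300]
  100 → van 3  [load 175/300]
  50 → van 3  [load 225/300]
  50 → van 3  [load 275/300]
  75 → van 4 (new)  [load 75/300]
4 vans opened.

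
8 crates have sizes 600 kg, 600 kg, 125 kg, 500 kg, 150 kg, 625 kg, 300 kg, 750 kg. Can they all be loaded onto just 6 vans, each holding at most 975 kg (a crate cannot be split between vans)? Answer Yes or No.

A valid assignment using 5 vans:
  van 1: 750 + 150 = 900
  van 2: 625 + 300 = 925
  van 3: 600 + 125 = 725
  van 4: 600 = 600
  van 5: 500 = 500
That uses only 5 ≤ 6, so 6 vans are enough.

Yes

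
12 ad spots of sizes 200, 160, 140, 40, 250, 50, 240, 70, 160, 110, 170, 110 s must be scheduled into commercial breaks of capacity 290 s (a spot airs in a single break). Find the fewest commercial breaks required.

7

Total = 250 + 240 + 200 + 170 + 160 + 160 + 140 + 110 + 110 + 70 + 50 + 40 = 1700 s.
Lower bound: ⌈1700/290⌉ = 6 commercial breaks.
A packing using 7 commercial breaks:
  break 1: 250 + 40 = 290
  break 2: 240 + 50 = 290
  break 3: 200 + 70 = 270
  break 4: 170 + 110 = 280
  break 5: 160 + 110 = 270
  break 6: 160 = 160
  break 7: 140 = 140
No arrangement into 6 commercial breaks stays within capacity, so 7 is optimal.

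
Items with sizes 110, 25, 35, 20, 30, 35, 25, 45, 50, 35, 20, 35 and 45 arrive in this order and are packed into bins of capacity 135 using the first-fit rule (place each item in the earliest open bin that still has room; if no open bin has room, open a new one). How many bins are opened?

  110 → bin 1 (new)  [load 110/135]
  25 → bin 1  [load 135/135]
  35 → bin 2 (new)  [load 35/135]
  20 → bin 2  [load 55/135]
  30 → bin 2  [load 85/135]
  35 → bin 2  [load 120/135]
  25 → bin 3 (new)  [load 25/135]
  45 → bin 3  [load 70/135]
  50 → bin 3  [load 120/135]
  35 → bin 4 (new)  [load 35/135]
  20 → bin 4  [load 55/135]
  35 → bin 4  [load 90/135]
  45 → bin 4  [load 135/135]
4 bins opened.

4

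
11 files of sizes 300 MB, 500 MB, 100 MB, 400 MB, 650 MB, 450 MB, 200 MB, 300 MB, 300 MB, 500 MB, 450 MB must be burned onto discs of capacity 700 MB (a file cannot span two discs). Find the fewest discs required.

Total = 650 + 500 + 500 + 450 + 450 + 400 + 300 + 300 + 300 + 200 + 100 = 4150 MB.
Lower bound: ⌈4150/700⌉ = 6 discs.
A packing using 7 discs:
  disc 1: 650 = 650
  disc 2: 500 + 200 = 700
  disc 3: 500 + 100 = 600
  disc 4: 450 = 450
  disc 5: 450 = 450
  disc 6: 400 + 300 = 700
  disc 7: 300 + 300 = 600
No arrangement into 6 discs stays within capacity, so 7 is optimal.

7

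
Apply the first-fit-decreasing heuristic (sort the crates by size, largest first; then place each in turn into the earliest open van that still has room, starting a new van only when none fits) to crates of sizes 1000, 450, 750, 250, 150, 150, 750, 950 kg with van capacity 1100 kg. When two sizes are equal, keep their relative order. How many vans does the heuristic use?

Sorted descending: 1000, 950, 750, 750, 450, 250, 150, 150.
  1000 → van 1 (new)  [load 1000/1100]
  950 → van 2 (new)  [load 950/1100]
  750 → van 3 (new)  [load 750/1100]
  750 → van 4 (new)  [load 750/1100]
  450 → van 5 (new)  [load 450/1100]
  250 → van 3  [load 1000/1100]
  150 → van 2  [load 1100/1100]
  150 → van 4  [load 900/1100]
5 vans opened.

5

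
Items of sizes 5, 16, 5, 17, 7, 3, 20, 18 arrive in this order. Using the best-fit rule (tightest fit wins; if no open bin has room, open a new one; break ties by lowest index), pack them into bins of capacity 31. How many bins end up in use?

4

  5 → bin 1 (new)  [load 5/31]
  16 → bin 1  [load 21/31]
  5 → bin 1  [load 26/31]
  17 → bin 2 (new)  [load 17/31]
  7 → bin 2  [load 24/31]
  3 → bin 1  [load 29/31]
  20 → bin 3 (new)  [load 20/31]
  18 → bin 4 (new)  [load 18/31]
4 bins opened.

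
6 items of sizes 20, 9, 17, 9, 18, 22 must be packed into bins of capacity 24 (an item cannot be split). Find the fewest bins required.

Total = 22 + 20 + 18 + 17 + 9 + 9 = 95.
Lower bound: ⌈95/24⌉ = 4 bins.
A packing using 5 bins:
  bin 1: 22 = 22
  bin 2: 20 = 20
  bin 3: 18 = 18
  bin 4: 17 = 17
  bin 5: 9 + 9 = 18
No arrangement into 4 bins stays within capacity, so 5 is optimal.

5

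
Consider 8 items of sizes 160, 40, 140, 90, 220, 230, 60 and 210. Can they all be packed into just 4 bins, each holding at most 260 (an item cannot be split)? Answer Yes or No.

Total = 1150; ⌈1150/260⌉ = 5.
At least 5 bins are required, but only 4 are allowed.

No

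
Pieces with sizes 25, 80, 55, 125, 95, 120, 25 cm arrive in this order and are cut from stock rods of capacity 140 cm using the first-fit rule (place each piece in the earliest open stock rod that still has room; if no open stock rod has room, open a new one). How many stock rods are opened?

5

  25 → stock rod 1 (new)  [load 25/140]
  80 → stock rod 1  [load 105/140]
  55 → stock rod 2 (new)  [load 55/140]
  125 → stock rod 3 (new)  [load 125/140]
  95 → stock rod 4 (new)  [load 95/140]
  120 → stock rod 5 (new)  [load 120/140]
  25 → stock rod 1  [load 130/140]
5 stock rods opened.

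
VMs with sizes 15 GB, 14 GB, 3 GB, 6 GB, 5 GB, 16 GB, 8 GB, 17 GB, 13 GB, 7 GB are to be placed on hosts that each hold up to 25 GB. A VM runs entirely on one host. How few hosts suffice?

5

Total = 17 + 16 + 15 + 14 + 13 + 8 + 7 + 6 + 5 + 3 = 104 GB.
Lower bound: ⌈104/25⌉ = 5 hosts.
A packing using 5 hosts:
  host 1: 17 + 8 = 25
  host 2: 16 + 7 = 23
  host 3: 15 + 6 + 3 = 24
  host 4: 14 + 5 = 19
  host 5: 13 = 13
This matches the lower bound, so 5 is optimal.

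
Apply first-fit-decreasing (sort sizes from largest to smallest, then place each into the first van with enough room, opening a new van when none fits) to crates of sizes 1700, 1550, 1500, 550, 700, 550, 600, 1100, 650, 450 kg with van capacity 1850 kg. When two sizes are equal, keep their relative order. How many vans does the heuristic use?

6

Sorted descending: 1700, 1550, 1500, 1100, 700, 650, 600, 550, 550, 450.
  1700 → van 1 (new)  [load 1700/1850]
  1550 → van 2 (new)  [load 1550/1850]
  1500 → van 3 (new)  [load 1500/1850]
  1100 → van 4 (new)  [load 1100/1850]
  700 → van 4  [load 1800/1850]
  650 → van 5 (new)  [load 650/1850]
  600 → van 5  [load 1250/1850]
  550 → van 5  [load 1800/1850]
  550 → van 6 (new)  [load 550/1850]
  450 → van 6  [load 1000/1850]
6 vans opened.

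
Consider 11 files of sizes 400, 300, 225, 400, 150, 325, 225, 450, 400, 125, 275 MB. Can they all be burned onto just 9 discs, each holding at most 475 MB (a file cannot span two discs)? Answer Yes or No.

A valid assignment using 8 discs:
  disc 1: 450 = 450
  disc 2: 400 = 400
  disc 3: 400 = 400
  disc 4: 400 = 400
  disc 5: 325 + 150 = 475
  disc 6: 300 + 125 = 425
  disc 7: 275 = 275
  disc 8: 225 + 225 = 450
That uses only 8 ≤ 9, so 9 discs are enough.

Yes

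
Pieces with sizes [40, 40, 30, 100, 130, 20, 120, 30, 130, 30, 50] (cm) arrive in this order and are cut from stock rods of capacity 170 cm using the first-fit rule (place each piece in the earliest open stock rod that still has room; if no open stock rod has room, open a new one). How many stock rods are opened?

5

  40 → stock rod 1 (new)  [load 40/170]
  40 → stock rod 1  [load 80/170]
  30 → stock rod 1  [load 110/170]
  100 → stock rod 2 (new)  [load 100/170]
  130 → stock rod 3 (new)  [load 130/170]
  20 → stock rod 1  [load 130/170]
  120 → stock rod 4 (new)  [load 120/170]
  30 → stock rod 1  [load 160/170]
  130 → stock rod 5 (new)  [load 130/170]
  30 → stock rod 2  [load 130/170]
  50 → stock rod 4  [load 170/170]
5 stock rods opened.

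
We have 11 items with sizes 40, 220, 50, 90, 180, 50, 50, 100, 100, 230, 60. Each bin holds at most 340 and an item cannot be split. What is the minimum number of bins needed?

Total = 230 + 220 + 180 + 100 + 100 + 90 + 60 + 50 + 50 + 50 + 40 = 1170.
Lower bound: ⌈1170/340⌉ = 4 bins.
A packing using 4 bins:
  bin 1: 230 + 100 = 330
  bin 2: 220 + 100 = 320
  bin 3: 180 + 90 + 60 = 330
  bin 4: 50 + 50 + 50 + 40 = 190
This matches the lower bound, so 4 is optimal.

4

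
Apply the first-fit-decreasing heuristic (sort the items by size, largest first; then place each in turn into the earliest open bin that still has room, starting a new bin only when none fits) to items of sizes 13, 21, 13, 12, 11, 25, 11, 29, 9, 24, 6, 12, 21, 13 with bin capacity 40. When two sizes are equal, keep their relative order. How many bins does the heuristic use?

Sorted descending: 29, 25, 24, 21, 21, 13, 13, 13, 12, 12, 11, 11, 9, 6.
  29 → bin 1 (new)  [load 29/40]
  25 → bin 2 (new)  [load 25/40]
  24 → bin 3 (new)  [load 24/40]
  21 → bin 4 (new)  [load 21/40]
  21 → bin 5 (new)  [load 21/40]
  13 → bin 2  [load 38/40]
  13 → bin 3  [load 37/40]
  13 → bin 4  [load 34/40]
  12 → bin 5  [load 33/40]
  12 → bin 6 (new)  [load 12/40]
  11 → bin 1  [load 40/40]
  11 → bin 6  [load 23/40]
  9 → bin 6  [load 32/40]
  6 → bin 4  [load 40/40]
6 bins opened.

6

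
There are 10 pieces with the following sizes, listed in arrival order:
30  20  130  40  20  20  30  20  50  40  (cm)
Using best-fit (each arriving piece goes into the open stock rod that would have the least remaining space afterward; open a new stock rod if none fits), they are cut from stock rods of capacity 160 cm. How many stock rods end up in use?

3

  30 → stock rod 1 (new)  [load 30/160]
  20 → stock rod 1  [load 50/160]
  130 → stock rod 2 (new)  [load 130/160]
  40 → stock rod 1  [load 90/160]
  20 → stock rod 2  [load 150/160]
  20 → stock rod 1  [load 110/160]
  30 → stock rod 1  [load 140/160]
  20 → stock rod 1  [load 160/160]
  50 → stock rod 3 (new)  [load 50/160]
  40 → stock rod 3  [load 90/160]
3 stock rods opened.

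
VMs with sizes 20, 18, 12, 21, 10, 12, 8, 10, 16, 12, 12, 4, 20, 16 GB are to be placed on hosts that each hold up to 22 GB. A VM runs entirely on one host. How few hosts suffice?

10

Total = 21 + 20 + 20 + 18 + 16 + 16 + 12 + 12 + 12 + 12 + 10 + 10 + 8 + 4 = 191 GB.
Lower bound: ⌈191/22⌉ = 9 hosts.
Also, 10 VMs each exceed 11 GB, and no two of those can share a host, so at least 10 hosts are needed.
A packing using 10 hosts:
  host 1: 21 = 21
  host 2: 20 = 20
  host 3: 20 = 20
  host 4: 18 + 4 = 22
  host 5: 16 = 16
  host 6: 16 = 16
  host 7: 12 + 10 = 22
  host 8: 12 + 10 = 22
  host 9: 12 + 8 = 20
  host 10: 12 = 12
This matches the lower bound, so 10 is optimal.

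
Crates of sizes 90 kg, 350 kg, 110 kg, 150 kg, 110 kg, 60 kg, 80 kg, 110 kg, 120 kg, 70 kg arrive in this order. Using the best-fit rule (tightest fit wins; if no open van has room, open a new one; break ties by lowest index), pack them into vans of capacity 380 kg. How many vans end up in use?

4

  90 → van 1 (new)  [load 90/380]
  350 → van 2 (new)  [load 350/380]
  110 → van 1  [load 200/380]
  150 → van 1  [load 350/380]
  110 → van 3 (new)  [load 110/380]
  60 → van 3  [load 170/380]
  80 → van 3  [load 250/380]
  110 → van 3  [load 360/380]
  120 → van 4 (new)  [load 120/380]
  70 → van 4  [load 190/380]
4 vans opened.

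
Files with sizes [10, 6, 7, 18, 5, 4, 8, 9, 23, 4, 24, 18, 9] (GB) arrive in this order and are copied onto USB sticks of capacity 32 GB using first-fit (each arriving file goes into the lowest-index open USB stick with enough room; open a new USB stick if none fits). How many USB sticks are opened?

5

  10 → USB stick 1 (new)  [load 10/32]
  6 → USB stick 1  [load 16/32]
  7 → USB stick 1  [load 23/32]
  18 → USB stick 2 (new)  [load 18/32]
  5 → USB stick 1  [load 28/32]
  4 → USB stick 1  [load 32/32]
  8 → USB stick 2  [load 26/32]
  9 → USB stick 3 (new)  [load 9/32]
  23 → USB stick 3  [load 32/32]
  4 → USB stick 2  [load 30/32]
  24 → USB stick 4 (new)  [load 24/32]
  18 → USB stick 5 (new)  [load 18/32]
  9 → USB stick 5  [load 27/32]
5 USB sticks opened.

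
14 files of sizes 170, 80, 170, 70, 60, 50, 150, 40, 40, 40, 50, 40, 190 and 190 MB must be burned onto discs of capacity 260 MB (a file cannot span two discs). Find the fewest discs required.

6

Total = 190 + 190 + 170 + 170 + 150 + 80 + 70 + 60 + 50 + 50 + 40 + 40 + 40 + 40 = 1340 MB.
Lower bound: ⌈1340/260⌉ = 6 discs.
A packing using 6 discs:
  disc 1: 190 + 70 = 260
  disc 2: 190 + 60 = 250
  disc 3: 170 + 80 = 250
  disc 4: 170 + 50 + 40 = 260
  disc 5: 150 + 50 + 40 = 240
  disc 6: 40 + 40 = 80
This matches the lower bound, so 6 is optimal.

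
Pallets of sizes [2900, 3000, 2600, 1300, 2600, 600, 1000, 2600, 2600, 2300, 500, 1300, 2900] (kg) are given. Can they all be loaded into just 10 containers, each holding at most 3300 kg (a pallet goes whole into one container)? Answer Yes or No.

A valid assignment using 9 containers:
  container 1: 3000 = 3000
  container 2: 2900 = 2900
  container 3: 2900 = 2900
  container 4: 2600 + 600 = 3200
  container 5: 2600 + 500 = 3100
  container 6: 2600 = 2600
  container 7: 2600 = 2600
  container 8: 2300 + 1000 = 3300
  container 9: 1300 + 1300 = 2600
That uses only 9 ≤ 10, so 10 containers are enough.

Yes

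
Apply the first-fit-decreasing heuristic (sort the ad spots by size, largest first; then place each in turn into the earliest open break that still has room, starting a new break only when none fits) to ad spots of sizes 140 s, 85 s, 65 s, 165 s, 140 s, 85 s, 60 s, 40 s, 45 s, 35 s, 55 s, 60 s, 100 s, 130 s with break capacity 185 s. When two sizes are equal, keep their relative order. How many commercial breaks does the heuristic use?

Sorted descending: 165, 140, 140, 130, 100, 85, 85, 65, 60, 60, 55, 45, 40, 35.
  165 → break 1 (new)  [load 165/185]
  140 → break 2 (new)  [load 140/185]
  140 → break 3 (new)  [load 140/185]
  130 → break 4 (new)  [load 130/185]
  100 → break 5 (new)  [load 100/185]
  85 → break 5  [load 185/185]
  85 → break 6 (new)  [load 85/185]
  65 → break 6  [load 150/185]
  60 → break 7 (new)  [load 60/185]
  60 → break 7  [load 120/185]
  55 → break 4  [load 185/185]
  45 → break 2  [load 185/185]
  40 → break 3  [load 180/185]
  35 → break 6  [load 185/185]
7 commercial breaks opened.

7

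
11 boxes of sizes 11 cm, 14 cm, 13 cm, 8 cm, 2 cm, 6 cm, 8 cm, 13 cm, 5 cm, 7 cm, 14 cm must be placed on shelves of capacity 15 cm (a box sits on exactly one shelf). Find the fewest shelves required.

Total = 14 + 14 + 13 + 13 + 11 + 8 + 8 + 7 + 6 + 5 + 2 = 101 cm.
Lower bound: ⌈101/15⌉ = 7 shelves.
A packing using 8 shelves:
  shelf 1: 14 = 14
  shelf 2: 14 = 14
  shelf 3: 13 + 2 = 15
  shelf 4: 13 = 13
  shelf 5: 11 = 11
  shelf 6: 8 + 7 = 15
  shelf 7: 8 + 6 = 14
  shelf 8: 5 = 5
No arrangement into 7 shelves stays within capacity, so 8 is optimal.

8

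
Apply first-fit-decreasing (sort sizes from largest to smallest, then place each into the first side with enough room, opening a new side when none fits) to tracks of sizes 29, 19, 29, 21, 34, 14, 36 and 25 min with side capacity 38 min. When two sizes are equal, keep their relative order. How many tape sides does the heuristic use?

Sorted descending: 36, 34, 29, 29, 25, 21, 19, 14.
  36 → side 1 (new)  [load 36/38]
  34 → side 2 (new)  [load 34/38]
  29 → side 3 (new)  [load 29/38]
  29 → side 4 (new)  [load 29/38]
  25 → side 5 (new)  [load 25/38]
  21 → side 6 (new)  [load 21/38]
  19 → side 7 (new)  [load 19/38]
  14 → side 6  [load 35/38]
7 tape sides opened.

7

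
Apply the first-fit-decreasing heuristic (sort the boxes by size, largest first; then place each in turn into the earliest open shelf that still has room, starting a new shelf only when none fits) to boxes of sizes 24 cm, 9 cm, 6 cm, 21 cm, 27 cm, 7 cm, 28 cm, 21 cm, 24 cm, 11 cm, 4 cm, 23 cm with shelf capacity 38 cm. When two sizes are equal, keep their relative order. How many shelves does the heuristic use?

7

Sorted descending: 28, 27, 24, 24, 23, 21, 21, 11, 9, 7, 6, 4.
  28 → shelf 1 (new)  [load 28/38]
  27 → shelf 2 (new)  [load 27/38]
  24 → shelf 3 (new)  [load 24/38]
  24 → shelf 4 (new)  [load 24/38]
  23 → shelf 5 (new)  [load 23/38]
  21 → shelf 6 (new)  [load 21/38]
  21 → shelf 7 (new)  [load 21/38]
  11 → shelf 2  [load 38/38]
  9 → shelf 1  [load 37/38]
  7 → shelf 3  [load 31/38]
  6 → shelf 3  [load 37/38]
  4 → shelf 4  [load 28/38]
7 shelves opened.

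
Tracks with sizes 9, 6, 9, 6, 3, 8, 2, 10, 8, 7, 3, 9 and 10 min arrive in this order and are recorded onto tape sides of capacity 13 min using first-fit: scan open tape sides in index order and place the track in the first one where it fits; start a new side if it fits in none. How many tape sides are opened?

  9 → side 1 (new)  [load 9/13]
  6 → side 2 (new)  [load 6/13]
  9 → side 3 (new)  [load 9/13]
  6 → side 2  [load 12/13]
  3 → side 1  [load 12/13]
  8 → side 4 (new)  [load 8/13]
  2 → side 3  [load 11/13]
  10 → side 5 (new)  [load 10/13]
  8 → side 6 (new)  [load 8/13]
  7 → side 7 (new)  [load 7/13]
  3 → side 4  [load 11/13]
  9 → side 8 (new)  [load 9/13]
  10 → side 9 (new)  [load 10/13]
9 tape sides opened.

9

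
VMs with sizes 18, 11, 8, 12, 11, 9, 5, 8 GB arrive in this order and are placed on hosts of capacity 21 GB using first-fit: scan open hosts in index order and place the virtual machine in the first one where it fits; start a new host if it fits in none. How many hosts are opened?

5

  18 → host 1 (new)  [load 18/21]
  11 → host 2 (new)  [load 11/21]
  8 → host 2  [load 19/21]
  12 → host 3 (new)  [load 12/21]
  11 → host 4 (new)  [load 11/21]
  9 → host 3  [load 21/21]
  5 → host 4  [load 16/21]
  8 → host 5 (new)  [load 8/21]
5 hosts opened.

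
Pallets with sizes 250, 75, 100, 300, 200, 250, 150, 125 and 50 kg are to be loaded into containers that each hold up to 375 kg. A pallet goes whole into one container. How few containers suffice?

Total = 300 + 250 + 250 + 200 + 150 + 125 + 100 + 75 + 50 = 1500 kg.
Lower bound: ⌈1500/375⌉ = 4 containers.
A packing using 5 containers:
  container 1: 300 + 75 = 375
  container 2: 250 + 125 = 375
  container 3: 250 + 100 = 350
  container 4: 200 + 150 = 350
  container 5: 50 = 50
No arrangement into 4 containers stays within capacity, so 5 is optimal.

5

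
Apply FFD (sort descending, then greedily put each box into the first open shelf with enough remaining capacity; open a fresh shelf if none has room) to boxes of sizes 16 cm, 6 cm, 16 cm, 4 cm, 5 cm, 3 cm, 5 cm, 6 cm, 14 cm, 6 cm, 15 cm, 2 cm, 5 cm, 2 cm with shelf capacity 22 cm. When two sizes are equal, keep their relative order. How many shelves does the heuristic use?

Sorted descending: 16, 16, 15, 14, 6, 6, 6, 5, 5, 5, 4, 3, 2, 2.
  16 → shelf 1 (new)  [load 16/22]
  16 → shelf 2 (new)  [load 16/22]
  15 → shelf 3 (new)  [load 15/22]
  14 → shelf 4 (new)  [load 14/22]
  6 → shelf 1  [load 22/22]
  6 → shelf 2  [load 22/22]
  6 → shelf 3  [load 21/22]
  5 → shelf 4  [load 19/22]
  5 → shelf 5 (new)  [load 5/22]
  5 → shelf 5  [load 10/22]
  4 → shelf 5  [load 14/22]
  3 → shelf 4  [load 22/22]
  2 → shelf 5  [load 16/22]
  2 → shelf 5  [load 18/22]
5 shelves opened.

5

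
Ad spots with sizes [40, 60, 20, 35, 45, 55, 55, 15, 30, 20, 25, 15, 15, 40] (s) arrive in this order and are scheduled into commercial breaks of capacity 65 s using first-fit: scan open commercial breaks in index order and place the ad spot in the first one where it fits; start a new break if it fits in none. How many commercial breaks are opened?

8

  40 → break 1 (new)  [load 40/65]
  60 → break 2 (new)  [load 60/65]
  20 → break 1  [load 60/65]
  35 → break 3 (new)  [load 35/65]
  45 → break 4 (new)  [load 45/65]
  55 → break 5 (new)  [load 55/65]
  55 → break 6 (new)  [load 55/65]
  15 → break 3  [load 50/65]
  30 → break 7 (new)  [load 30/65]
  20 → break 4  [load 65/65]
  25 → break 7  [load 55/65]
  15 → break 3  [load 65/65]
  15 → break 8 (new)  [load 15/65]
  40 → break 8  [load 55/65]
8 commercial breaks opened.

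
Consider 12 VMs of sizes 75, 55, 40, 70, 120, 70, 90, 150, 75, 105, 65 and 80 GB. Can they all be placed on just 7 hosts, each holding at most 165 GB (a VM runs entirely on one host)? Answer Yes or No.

Yes

A valid assignment using 7 hosts:
  host 1: 150 = 150
  host 2: 120 + 40 = 160
  host 3: 105 + 55 = 160
  host 4: 90 + 75 = 165
  host 5: 80 + 75 = 155
  host 6: 70 + 70 = 140
  host 7: 65 = 65
Every load is within 165 GB, so 7 hosts suffice.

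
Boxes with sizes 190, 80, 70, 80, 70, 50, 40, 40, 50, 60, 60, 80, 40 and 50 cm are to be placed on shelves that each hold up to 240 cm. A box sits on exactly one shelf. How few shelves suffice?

Total = 190 + 80 + 80 + 80 + 70 + 70 + 60 + 60 + 50 + 50 + 50 + 40 + 40 + 40 = 960 cm.
Lower bound: ⌈960/240⌉ = 4 shelves.
A packing using 4 shelves:
  shelf 1: 190 + 50 = 240
  shelf 2: 80 + 80 + 80 = 240
  shelf 3: 70 + 70 + 60 + 40 = 240
  shelf 4: 60 + 50 + 50 + 40 + 40 = 240
This matches the lower bound, so 4 is optimal.

4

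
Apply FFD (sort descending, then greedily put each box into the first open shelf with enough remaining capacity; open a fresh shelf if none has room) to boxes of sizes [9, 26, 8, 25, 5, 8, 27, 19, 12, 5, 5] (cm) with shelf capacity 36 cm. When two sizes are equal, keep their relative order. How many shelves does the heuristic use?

Sorted descending: 27, 26, 25, 19, 12, 9, 8, 8, 5, 5, 5.
  27 → shelf 1 (new)  [load 27/36]
  26 → shelf 2 (new)  [load 26/36]
  25 → shelf 3 (new)  [load 25/36]
  19 → shelf 4 (new)  [load 19/36]
  12 → shelf 4  [load 31/36]
  9 → shelf 1  [load 36/36]
  8 → shelf 2  [load 34/36]
  8 → shelf 3  [load 33/36]
  5 → shelf 4  [load 36/36]
  5 → shelf 5 (new)  [load 5/36]
  5 → shelf 5  [load 10/36]
5 shelves opened.

5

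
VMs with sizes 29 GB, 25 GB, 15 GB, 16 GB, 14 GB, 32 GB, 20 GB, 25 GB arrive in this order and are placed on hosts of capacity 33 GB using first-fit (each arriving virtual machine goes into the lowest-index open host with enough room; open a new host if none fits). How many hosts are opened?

7

  29 → host 1 (new)  [load 29/33]
  25 → host 2 (new)  [load 25/33]
  15 → host 3 (new)  [load 15/33]
  16 → host 3  [load 31/33]
  14 → host 4 (new)  [load 14/33]
  32 → host 5 (new)  [load 32/33]
  20 → host 6 (new)  [load 20/33]
  25 → host 7 (new)  [load 25/33]
7 hosts opened.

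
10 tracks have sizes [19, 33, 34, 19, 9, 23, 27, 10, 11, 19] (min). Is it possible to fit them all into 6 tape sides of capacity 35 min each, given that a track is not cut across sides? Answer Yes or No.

Total = 204 min; ⌈204/35⌉ = 6.
7 tracks each exceed half the capacity and cannot share a side, forcing at least 7 tape sides.
At least 7 tape sides are required, but only 6 are allowed.

No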